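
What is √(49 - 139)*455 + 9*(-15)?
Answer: -135 + 1365*I*√10 ≈ -135.0 + 4316.5*I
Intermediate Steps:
√(49 - 139)*455 + 9*(-15) = √(-90)*455 - 135 = (3*I*√10)*455 - 135 = 1365*I*√10 - 135 = -135 + 1365*I*√10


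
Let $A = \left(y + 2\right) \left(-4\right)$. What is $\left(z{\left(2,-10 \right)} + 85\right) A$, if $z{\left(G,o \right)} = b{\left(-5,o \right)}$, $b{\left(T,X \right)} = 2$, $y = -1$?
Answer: $-348$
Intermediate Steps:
$z{\left(G,o \right)} = 2$
$A = -4$ ($A = \left(-1 + 2\right) \left(-4\right) = 1 \left(-4\right) = -4$)
$\left(z{\left(2,-10 \right)} + 85\right) A = \left(2 + 85\right) \left(-4\right) = 87 \left(-4\right) = -348$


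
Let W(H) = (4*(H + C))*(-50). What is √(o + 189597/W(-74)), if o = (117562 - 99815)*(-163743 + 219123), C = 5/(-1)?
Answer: √2453533996060326/1580 ≈ 31350.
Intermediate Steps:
C = -5 (C = 5*(-1) = -5)
W(H) = 1000 - 200*H (W(H) = (4*(H - 5))*(-50) = (4*(-5 + H))*(-50) = (-20 + 4*H)*(-50) = 1000 - 200*H)
o = 982828860 (o = 17747*55380 = 982828860)
√(o + 189597/W(-74)) = √(982828860 + 189597/(1000 - 200*(-74))) = √(982828860 + 189597/(1000 + 14800)) = √(982828860 + 189597/15800) = √(15528696177597/15800) = √2453533996060326/1580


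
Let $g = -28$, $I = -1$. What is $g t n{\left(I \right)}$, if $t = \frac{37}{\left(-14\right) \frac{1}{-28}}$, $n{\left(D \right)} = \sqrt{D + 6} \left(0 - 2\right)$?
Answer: $4144 \sqrt{5} \approx 9266.3$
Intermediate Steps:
$n{\left(D \right)} = - 2 \sqrt{6 + D}$ ($n{\left(D \right)} = \sqrt{6 + D} \left(-2\right) = - 2 \sqrt{6 + D}$)
$t = 74$ ($t = \frac{37}{\left(-14\right) \left(- \frac{1}{28}\right)} = 37 \frac{1}{\frac{1}{2}} = 37 \cdot 2 = 74$)
$g t n{\left(I \right)} = \left(-28\right) 74 \left(- 2 \sqrt{6 - 1}\right) = - 2072 \left(- 2 \sqrt{5}\right) = 4144 \sqrt{5}$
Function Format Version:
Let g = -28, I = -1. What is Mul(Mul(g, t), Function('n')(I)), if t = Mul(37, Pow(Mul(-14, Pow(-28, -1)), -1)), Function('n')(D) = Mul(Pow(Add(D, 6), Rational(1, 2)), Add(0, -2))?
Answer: Mul(4144, Pow(5, Rational(1, 2))) ≈ 9266.3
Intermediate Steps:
Function('n')(D) = Mul(-2, Pow(Add(6, D), Rational(1, 2))) (Function('n')(D) = Mul(Pow(Add(6, D), Rational(1, 2)), -2) = Mul(-2, Pow(Add(6, D), Rational(1, 2))))
t = 74 (t = Mul(37, Pow(Mul(-14, Rational(-1, 28)), -1)) = Mul(37, Pow(Rational(1, 2), -1)) = Mul(37, 2) = 74)
Mul(Mul(g, t), Function('n')(I)) = Mul(Mul(-28, 74), Mul(-2, Pow(Add(6, -1), Rational(1, 2)))) = Mul(-2072, Mul(-2, Pow(5, Rational(1, 2)))) = Mul(4144, Pow(5, Rational(1, 2)))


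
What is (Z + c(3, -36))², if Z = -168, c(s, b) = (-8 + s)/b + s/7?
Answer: 1780249249/63504 ≈ 28034.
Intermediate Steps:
c(s, b) = s/7 + (-8 + s)/b (c(s, b) = (-8 + s)/b + s*(⅐) = (-8 + s)/b + s/7 = s/7 + (-8 + s)/b)
(Z + c(3, -36))² = (-168 + (-8 + 3 + (⅐)*(-36)*3)/(-36))² = (-168 - (-8 + 3 - 108/7)/36)² = (-168 - 1/36*(-143/7))² = (-168 + 143/252)² = (-42193/252)² = 1780249249/63504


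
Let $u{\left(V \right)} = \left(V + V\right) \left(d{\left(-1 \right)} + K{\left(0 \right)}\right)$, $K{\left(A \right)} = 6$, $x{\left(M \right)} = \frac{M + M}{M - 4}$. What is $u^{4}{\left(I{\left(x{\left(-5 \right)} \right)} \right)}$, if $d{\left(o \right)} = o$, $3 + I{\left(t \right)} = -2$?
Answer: $6250000$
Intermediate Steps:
$x{\left(M \right)} = \frac{2 M}{-4 + M}$
$I{\left(t \right)} = -5$ ($I{\left(t \right)} = -3 - 2 = -5$)
$u{\left(V \right)} = 10 V$ ($u{\left(V \right)} = \left(V + V\right) \left(-1 + 6\right) = 2 V 5 = 10 V$)
$u^{4}{\left(I{\left(x{\left(-5 \right)} \right)} \right)} = \left(10 \left(-5\right)\right)^{4} = \left(-50\right)^{4} = 6250000$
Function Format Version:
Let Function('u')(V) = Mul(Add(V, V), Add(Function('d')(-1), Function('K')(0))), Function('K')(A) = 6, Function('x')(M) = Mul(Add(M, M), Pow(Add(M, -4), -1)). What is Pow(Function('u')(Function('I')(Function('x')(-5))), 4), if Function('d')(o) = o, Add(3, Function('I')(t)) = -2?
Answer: 6250000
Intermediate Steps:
Function('x')(M) = Mul(2, M, Pow(Add(-4, M), -1)) (Function('x')(M) = Mul(Mul(2, M), Pow(Add(-4, M), -1)) = Mul(2, M, Pow(Add(-4, M), -1)))
Function('I')(t) = -5 (Function('I')(t) = Add(-3, -2) = -5)
Function('u')(V) = Mul(10, V) (Function('u')(V) = Mul(Add(V, V), Add(-1, 6)) = Mul(Mul(2, V), 5) = Mul(10, V))
Pow(Function('u')(Function('I')(Function('x')(-5))), 4) = Pow(Mul(10, -5), 4) = Pow(-50, 4) = 6250000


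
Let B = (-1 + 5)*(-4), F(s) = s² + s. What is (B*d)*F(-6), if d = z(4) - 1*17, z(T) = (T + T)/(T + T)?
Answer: 7680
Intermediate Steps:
z(T) = 1 (z(T) = (2*T)/((2*T)) = (2*T)*(1/(2*T)) = 1)
F(s) = s + s²
d = -16 (d = 1 - 1*17 = 1 - 17 = -16)
B = -16 (B = 4*(-4) = -16)
(B*d)*F(-6) = (-16*(-16))*(-6*(1 - 6)) = 256*(-6*(-5)) = 256*30 = 7680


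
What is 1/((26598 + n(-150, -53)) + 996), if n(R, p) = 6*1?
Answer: 1/27600 ≈ 3.6232e-5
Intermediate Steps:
n(R, p) = 6
1/((26598 + n(-150, -53)) + 996) = 1/((26598 + 6) + 996) = 1/(26604 + 996) = 1/27600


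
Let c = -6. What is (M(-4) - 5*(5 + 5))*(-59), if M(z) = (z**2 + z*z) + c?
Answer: 1416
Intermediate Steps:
M(z) = -6 + 2*z**2 (M(z) = (z**2 + z*z) - 6 = (z**2 + z**2) - 6 = 2*z**2 - 6 = -6 + 2*z**2)
(M(-4) - 5*(5 + 5))*(-59) = ((-6 + 2*(-4)**2) - 5*(5 + 5))*(-59) = ((-6 + 2*16) - 5*10)*(-59) = ((-6 + 32) - 50)*(-59) = (26 - 50)*(-59) = -24*(-59) = 1416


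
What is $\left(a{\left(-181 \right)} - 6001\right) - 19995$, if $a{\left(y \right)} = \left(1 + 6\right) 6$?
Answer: $-25954$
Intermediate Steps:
$a{\left(y \right)} = 42$ ($a{\left(y \right)} = 7 \cdot 6 = 42$)
$\left(a{\left(-181 \right)} - 6001\right) - 19995 = \left(42 - 6001\right) - 19995 = -5959 - 19995 = -25954$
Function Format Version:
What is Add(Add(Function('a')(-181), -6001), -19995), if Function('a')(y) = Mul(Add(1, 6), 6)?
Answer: -25954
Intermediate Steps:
Function('a')(y) = 42 (Function('a')(y) = Mul(7, 6) = 42)
Add(Add(Function('a')(-181), -6001), -19995) = Add(Add(42, -6001), -19995) = Add(-5959, -19995) = -25954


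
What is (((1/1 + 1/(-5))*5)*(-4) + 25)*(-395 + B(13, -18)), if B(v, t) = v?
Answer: -3438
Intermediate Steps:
(((1/1 + 1/(-5))*5)*(-4) + 25)*(-395 + B(13, -18)) = (((1/1 + 1/(-5))*5)*(-4) + 25)*(-395 + 13) = (((1*1 + 1*(-1/5))*5)*(-4) + 25)*(-382) = (((1 - 1/5)*5)*(-4) + 25)*(-382) = (((4/5)*5)*(-4) + 25)*(-382) = (4*(-4) + 25)*(-382) = (-16 + 25)*(-382) = 9*(-382) = -3438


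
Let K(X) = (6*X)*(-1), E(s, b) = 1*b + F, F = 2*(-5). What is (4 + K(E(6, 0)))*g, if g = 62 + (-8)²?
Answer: 8064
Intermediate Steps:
F = -10
E(s, b) = -10 + b (E(s, b) = 1*b - 10 = b - 10 = -10 + b)
K(X) = -6*X
g = 126 (g = 62 + 64 = 126)
(4 + K(E(6, 0)))*g = (4 - 6*(-10 + 0))*126 = (4 - 6*(-10))*126 = (4 + 60)*126 = 64*126 = 8064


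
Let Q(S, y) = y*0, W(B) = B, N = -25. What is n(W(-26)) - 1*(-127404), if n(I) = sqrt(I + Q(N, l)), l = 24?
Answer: 127404 + I*sqrt(26) ≈ 1.274e+5 + 5.099*I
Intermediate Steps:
Q(S, y) = 0
n(I) = sqrt(I) (n(I) = sqrt(I + 0) = sqrt(I))
n(W(-26)) - 1*(-127404) = sqrt(-26) - 1*(-127404) = I*sqrt(26) + 127404 = 127404 + I*sqrt(26)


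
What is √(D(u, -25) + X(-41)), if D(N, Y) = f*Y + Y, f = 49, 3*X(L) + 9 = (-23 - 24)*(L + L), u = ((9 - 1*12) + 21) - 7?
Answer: √285/3 ≈ 5.6273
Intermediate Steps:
u = 11 (u = ((9 - 12) + 21) - 7 = (-3 + 21) - 7 = 18 - 7 = 11)
X(L) = -3 - 94*L/3 (X(L) = -3 + ((-23 - 24)*(L + L))/3 = -3 + (-94*L)/3 = -3 - 94*L/3)
D(N, Y) = 50*Y (D(N, Y) = 49*Y + Y = 50*Y)
√(D(u, -25) + X(-41)) = √(50*(-25) + (-3 - 94/3*(-41))) = √(-1250 + (-3 + 3854/3)) = √(-1250 + 3845/3) = √(95/3) = √285/3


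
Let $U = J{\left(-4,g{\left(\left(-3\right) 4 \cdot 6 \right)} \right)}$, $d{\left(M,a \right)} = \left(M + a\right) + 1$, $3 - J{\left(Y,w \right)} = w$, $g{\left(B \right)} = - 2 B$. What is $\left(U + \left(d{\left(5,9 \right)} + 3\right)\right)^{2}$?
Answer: $15129$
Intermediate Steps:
$J{\left(Y,w \right)} = 3 - w$
$d{\left(M,a \right)} = 1 + M + a$
$U = -141$ ($U = 3 - - 2 \left(-3\right) 4 \cdot 6 = 3 - - 2 \left(\left(-12\right) 6\right) = 3 - \left(-2\right) \left(-72\right) = 3 - 144 = -141$)
$\left(U + \left(d{\left(5,9 \right)} + 3\right)\right)^{2} = \left(-141 + \left(\left(1 + 5 + 9\right) + 3\right)\right)^{2} = \left(-141 + \left(15 + 3\right)\right)^{2} = \left(-141 + 18\right)^{2} = \left(-123\right)^{2} = 15129$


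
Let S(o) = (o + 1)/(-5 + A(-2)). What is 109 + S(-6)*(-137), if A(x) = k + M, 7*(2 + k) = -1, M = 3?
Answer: -1634/29 ≈ -56.345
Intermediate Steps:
k = -15/7 (k = -2 + (⅐)*(-1) = -2 - ⅐ = -15/7 ≈ -2.1429)
A(x) = 6/7 (A(x) = -15/7 + 3 = 6/7)
S(o) = -7/29 - 7*o/29 (S(o) = (o + 1)/(-5 + 6/7) = (1 + o)/(-29/7) = (1 + o)*(-7/29) = -7/29 - 7*o/29)
109 + S(-6)*(-137) = 109 + (-7/29 - 7/29*(-6))*(-137) = 109 + (-7/29 + 42/29)*(-137) = 109 + (35/29)*(-137) = 109 - 4795/29 = -1634/29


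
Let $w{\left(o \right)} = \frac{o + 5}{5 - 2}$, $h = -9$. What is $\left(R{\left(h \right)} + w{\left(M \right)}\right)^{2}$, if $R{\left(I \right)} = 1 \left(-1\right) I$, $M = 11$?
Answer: $\frac{1849}{9} \approx 205.44$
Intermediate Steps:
$R{\left(I \right)} = - I$
$w{\left(o \right)} = \frac{5}{3} + \frac{o}{3}$ ($w{\left(o \right)} = \frac{5 + o}{3} = \left(5 + o\right) \frac{1}{3} = \frac{5}{3} + \frac{o}{3}$)
$\left(R{\left(h \right)} + w{\left(M \right)}\right)^{2} = \left(\left(-1\right) \left(-9\right) + \left(\frac{5}{3} + \frac{1}{3} \cdot 11\right)\right)^{2} = \left(9 + \left(\frac{5}{3} + \frac{11}{3}\right)\right)^{2} = \left(9 + \frac{16}{3}\right)^{2} = \left(\frac{43}{3}\right)^{2} = \frac{1849}{9}$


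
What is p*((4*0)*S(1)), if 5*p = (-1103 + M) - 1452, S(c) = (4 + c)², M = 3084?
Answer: 0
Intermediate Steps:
p = 529/5 (p = ((-1103 + 3084) - 1452)/5 = (1981 - 1452)/5 = (⅕)*529 = 529/5 ≈ 105.80)
p*((4*0)*S(1)) = 529*((4*0)*(4 + 1)²)/5 = 529*(0*5²)/5 = 529*(0*25)/5 = (529/5)*0 = 0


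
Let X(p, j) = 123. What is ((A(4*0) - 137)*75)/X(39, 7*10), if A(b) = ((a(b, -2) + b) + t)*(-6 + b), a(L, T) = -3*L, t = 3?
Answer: -3875/41 ≈ -94.512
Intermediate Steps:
A(b) = (-6 + b)*(3 - 2*b) (A(b) = ((-3*b + b) + 3)*(-6 + b) = (-2*b + 3)*(-6 + b) = (3 - 2*b)*(-6 + b) = (-6 + b)*(3 - 2*b))
((A(4*0) - 137)*75)/X(39, 7*10) = (((-18 - 2*(4*0)² + 15*(4*0)) - 137)*75)/123 = (((-18 - 2*0² + 15*0) - 137)*75)*(1/123) = (((-18 - 2*0 + 0) - 137)*75)*(1/123) = (((-18 + 0 + 0) - 137)*75)*(1/123) = ((-18 - 137)*75)*(1/123) = -155*75*(1/123) = -11625*1/123 = -3875/41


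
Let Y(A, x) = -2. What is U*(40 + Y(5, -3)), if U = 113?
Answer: 4294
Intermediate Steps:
U*(40 + Y(5, -3)) = 113*(40 - 2) = 113*38 = 4294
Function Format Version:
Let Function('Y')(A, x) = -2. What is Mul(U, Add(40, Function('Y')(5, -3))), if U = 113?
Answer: 4294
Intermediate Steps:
Mul(U, Add(40, Function('Y')(5, -3))) = Mul(113, Add(40, -2)) = Mul(113, 38) = 4294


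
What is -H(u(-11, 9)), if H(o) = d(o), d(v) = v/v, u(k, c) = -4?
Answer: -1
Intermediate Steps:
d(v) = 1
H(o) = 1
-H(u(-11, 9)) = -1*1 = -1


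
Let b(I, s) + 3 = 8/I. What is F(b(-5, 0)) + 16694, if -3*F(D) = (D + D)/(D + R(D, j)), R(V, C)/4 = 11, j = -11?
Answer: 9866200/591 ≈ 16694.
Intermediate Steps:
R(V, C) = 44 (R(V, C) = 4*11 = 44)
b(I, s) = -3 + 8/I
F(D) = -2*D/(3*(44 + D)) (F(D) = -(D + D)/(3*(D + 44)) = -2*D/(3*(44 + D)))
F(b(-5, 0)) + 16694 = -2*(-3 + 8/(-5))/(132 + 3*(-3 + 8/(-5))) + 16694 = -2*(-3 + 8*(-⅕))/(132 + 3*(-3 + 8*(-⅕))) + 16694 = -2*(-3 - 8/5)/(132 + 3*(-3 - 8/5)) + 16694 = -2*(-23/5)/(132 + 3*(-23/5)) + 16694 = -2*(-23/5)/(132 - 69/5) + 16694 = -2*(-23/5)/591/5 + 16694 = -2*(-23/5)*5/591 + 16694 = 46/591 + 16694 = 9866200/591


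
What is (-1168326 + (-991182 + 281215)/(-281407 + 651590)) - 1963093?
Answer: -1159198789644/370183 ≈ -3.1314e+6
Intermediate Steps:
(-1168326 + (-991182 + 281215)/(-281407 + 651590)) - 1963093 = (-1168326 - 709967/370183) - 1963093 = -432495133625/370183 - 1963093 = -1159198789644/370183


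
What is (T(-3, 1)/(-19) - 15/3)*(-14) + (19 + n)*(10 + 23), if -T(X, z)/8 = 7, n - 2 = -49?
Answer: -17010/19 ≈ -895.26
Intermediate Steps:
n = -47 (n = 2 - 49 = -47)
T(X, z) = -56 (T(X, z) = -8*7 = -56)
(T(-3, 1)/(-19) - 15/3)*(-14) + (19 + n)*(10 + 23) = (-56/(-19) - 15/3)*(-14) + (19 - 47)*(10 + 23) = (-56*(-1/19) - 15*⅓)*(-14) - 28*33 = (56/19 - 5)*(-14) - 924 = -39/19*(-14) - 924 = 546/19 - 924 = -17010/19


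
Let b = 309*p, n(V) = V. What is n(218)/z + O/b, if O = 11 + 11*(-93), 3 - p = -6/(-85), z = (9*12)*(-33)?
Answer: -17963801/15234318 ≈ -1.1792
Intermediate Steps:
z = -3564 (z = 108*(-33) = -3564)
p = 249/85 (p = 3 - (-6)/(-85) = 3 - (-6)*(-1)/85 = 3 - 1*6/85 = 3 - 6/85 = 249/85 ≈ 2.9294)
O = -1012 (O = 11 - 1023 = -1012)
b = 76941/85 (b = 309*(249/85) = 76941/85 ≈ 905.19)
n(218)/z + O/b = 218/(-3564) - 1012/76941/85 = 218*(-1/3564) - 1012*85/76941 = -109/1782 - 86020/76941 = -17963801/15234318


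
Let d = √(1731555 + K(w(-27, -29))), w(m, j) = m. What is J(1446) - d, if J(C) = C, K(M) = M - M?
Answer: 1446 - 3*√192395 ≈ 130.11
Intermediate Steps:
K(M) = 0
d = 3*√192395 (d = √(1731555 + 0) = √1731555 = 3*√192395 ≈ 1315.9)
J(1446) - d = 1446 - 3*√192395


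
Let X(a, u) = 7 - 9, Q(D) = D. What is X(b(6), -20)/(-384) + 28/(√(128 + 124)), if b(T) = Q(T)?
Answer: 1/192 + 2*√7/3 ≈ 1.7690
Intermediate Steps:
b(T) = T
X(a, u) = -2
X(b(6), -20)/(-384) + 28/(√(128 + 124)) = -2/(-384) + 28/(√(128 + 124)) = -2*(-1/384) + 28/(√252) = 1/192 + 28/((6*√7)) = 1/192 + 28*(√7/42) = 1/192 + 2*√7/3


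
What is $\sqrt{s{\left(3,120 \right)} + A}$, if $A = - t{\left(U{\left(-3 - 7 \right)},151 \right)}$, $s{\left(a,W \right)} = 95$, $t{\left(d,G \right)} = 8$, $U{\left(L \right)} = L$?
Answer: $\sqrt{87} \approx 9.3274$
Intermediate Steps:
$A = -8$ ($A = \left(-1\right) 8 = -8$)
$\sqrt{s{\left(3,120 \right)} + A} = \sqrt{95 - 8} = \sqrt{87}$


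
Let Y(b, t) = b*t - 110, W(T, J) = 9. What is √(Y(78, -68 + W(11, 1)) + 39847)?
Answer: √35135 ≈ 187.44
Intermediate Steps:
Y(b, t) = -110 + b*t
√(Y(78, -68 + W(11, 1)) + 39847) = √((-110 + 78*(-68 + 9)) + 39847) = √((-110 + 78*(-59)) + 39847) = √((-110 - 4602) + 39847) = √(-4712 + 39847) = √35135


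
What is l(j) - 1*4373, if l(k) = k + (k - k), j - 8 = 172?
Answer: -4193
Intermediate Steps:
j = 180 (j = 8 + 172 = 180)
l(k) = k (l(k) = k + 0 = k)
l(j) - 1*4373 = 180 - 1*4373 = 180 - 4373 = -4193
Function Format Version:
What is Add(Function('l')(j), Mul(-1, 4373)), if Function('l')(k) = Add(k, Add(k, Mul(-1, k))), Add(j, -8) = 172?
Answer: -4193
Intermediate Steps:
j = 180 (j = Add(8, 172) = 180)
Function('l')(k) = k (Function('l')(k) = Add(k, 0) = k)
Add(Function('l')(j), Mul(-1, 4373)) = Add(180, Mul(-1, 4373)) = Add(180, -4373) = -4193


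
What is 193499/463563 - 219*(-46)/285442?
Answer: 507649790/1121358897 ≈ 0.45271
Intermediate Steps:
193499/463563 - 219*(-46)/285442 = 193499*(1/463563) + 10074*(1/285442) = 193499/463563 + 5037/142721 = 507649790/1121358897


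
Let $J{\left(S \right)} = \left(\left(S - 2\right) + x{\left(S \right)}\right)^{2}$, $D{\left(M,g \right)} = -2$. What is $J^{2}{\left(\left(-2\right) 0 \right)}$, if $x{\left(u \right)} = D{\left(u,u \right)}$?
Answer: $256$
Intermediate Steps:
$x{\left(u \right)} = -2$
$J{\left(S \right)} = \left(-4 + S\right)^{2}$ ($J{\left(S \right)} = \left(\left(S - 2\right) - 2\right)^{2} = \left(\left(-2 + S\right) - 2\right)^{2} = \left(-4 + S\right)^{2}$)
$J^{2}{\left(\left(-2\right) 0 \right)} = \left(\left(-4 - 0\right)^{2}\right)^{2} = \left(\left(-4 + 0\right)^{2}\right)^{2} = \left(\left(-4\right)^{2}\right)^{2} = 16^{2} = 256$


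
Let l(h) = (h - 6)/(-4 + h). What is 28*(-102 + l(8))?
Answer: -2842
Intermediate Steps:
l(h) = (-6 + h)/(-4 + h)
28*(-102 + l(8)) = 28*(-102 + (-6 + 8)/(-4 + 8)) = 28*(-102 + 2/4) = 28*(-102 + (¼)*2) = 28*(-102 + ½) = 28*(-203/2) = -2842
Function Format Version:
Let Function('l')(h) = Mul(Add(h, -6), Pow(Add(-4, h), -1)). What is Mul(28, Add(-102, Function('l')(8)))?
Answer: -2842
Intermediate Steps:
Function('l')(h) = Mul(Pow(Add(-4, h), -1), Add(-6, h)) (Function('l')(h) = Mul(Add(-6, h), Pow(Add(-4, h), -1)) = Mul(Pow(Add(-4, h), -1), Add(-6, h)))
Mul(28, Add(-102, Function('l')(8))) = Mul(28, Add(-102, Mul(Pow(Add(-4, 8), -1), Add(-6, 8)))) = Mul(28, Add(-102, Mul(Pow(4, -1), 2))) = Mul(28, Add(-102, Mul(Rational(1, 4), 2))) = Mul(28, Add(-102, Rational(1, 2))) = Mul(28, Rational(-203, 2)) = -2842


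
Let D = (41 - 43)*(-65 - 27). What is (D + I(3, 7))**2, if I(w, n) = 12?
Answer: 38416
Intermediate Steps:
D = 184 (D = -2*(-92) = 184)
(D + I(3, 7))**2 = (184 + 12)**2 = 196**2 = 38416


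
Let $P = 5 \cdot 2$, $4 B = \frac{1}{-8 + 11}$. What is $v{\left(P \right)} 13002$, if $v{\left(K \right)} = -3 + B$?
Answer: $- \frac{75845}{2} \approx -37923.0$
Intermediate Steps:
$B = \frac{1}{12}$ ($B = \frac{1}{4 \left(-8 + 11\right)} = \frac{1}{4 \cdot 3} = \frac{1}{4} \cdot \frac{1}{3} = \frac{1}{12} \approx 0.083333$)
$P = 10$
$v{\left(K \right)} = - \frac{35}{12}$ ($v{\left(K \right)} = -3 + \frac{1}{12} = - \frac{35}{12}$)
$v{\left(P \right)} 13002 = \left(- \frac{35}{12}\right) 13002 = - \frac{75845}{2}$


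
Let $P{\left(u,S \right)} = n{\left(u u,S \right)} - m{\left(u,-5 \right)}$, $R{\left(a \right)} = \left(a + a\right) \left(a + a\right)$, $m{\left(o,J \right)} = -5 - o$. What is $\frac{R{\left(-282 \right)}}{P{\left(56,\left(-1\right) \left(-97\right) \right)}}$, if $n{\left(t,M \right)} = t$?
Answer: $\frac{318096}{3197} \approx 99.498$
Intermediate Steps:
$R{\left(a \right)} = 4 a^{2}$ ($R{\left(a \right)} = 2 a 2 a = 4 a^{2}$)
$P{\left(u,S \right)} = 5 + u + u^{2}$ ($P{\left(u,S \right)} = u u - \left(-5 - u\right) = u^{2} + \left(5 + u\right) = 5 + u + u^{2}$)
$\frac{R{\left(-282 \right)}}{P{\left(56,\left(-1\right) \left(-97\right) \right)}} = \frac{4 \left(-282\right)^{2}}{5 + 56 + 56^{2}} = \frac{4 \cdot 79524}{5 + 56 + 3136} = \frac{318096}{3197}$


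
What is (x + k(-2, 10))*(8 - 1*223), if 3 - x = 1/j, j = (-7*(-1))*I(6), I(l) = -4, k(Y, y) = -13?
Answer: 59985/28 ≈ 2142.3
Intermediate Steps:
j = -28 (j = -7*(-1)*(-4) = 7*(-4) = -28)
x = 85/28 (x = 3 - 1/(-28) = 3 - 1*(-1/28) = 3 + 1/28 = 85/28 ≈ 3.0357)
(x + k(-2, 10))*(8 - 1*223) = (85/28 - 13)*(8 - 1*223) = -279*(8 - 223)/28 = -279/28*(-215) = 59985/28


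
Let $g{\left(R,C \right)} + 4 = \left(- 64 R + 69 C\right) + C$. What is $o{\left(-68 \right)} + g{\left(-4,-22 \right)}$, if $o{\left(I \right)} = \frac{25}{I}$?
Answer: $- \frac{87609}{68} \approx -1288.4$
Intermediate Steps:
$g{\left(R,C \right)} = -4 - 64 R + 70 C$ ($g{\left(R,C \right)} = -4 + \left(\left(- 64 R + 69 C\right) + C\right) = -4 + \left(- 64 R + 70 C\right) = -4 - 64 R + 70 C$)
$o{\left(-68 \right)} + g{\left(-4,-22 \right)} = \frac{25}{-68} - 1288 = 25 \left(- \frac{1}{68}\right) - 1288 = - \frac{25}{68} - 1288 = - \frac{87609}{68}$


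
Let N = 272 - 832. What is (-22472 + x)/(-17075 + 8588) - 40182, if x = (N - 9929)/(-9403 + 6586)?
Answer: -23429343923/583119 ≈ -40179.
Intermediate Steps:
N = -560
x = 10489/2817 (x = (-560 - 9929)/(-9403 + 6586) = -10489/(-2817) = -10489*(-1/2817) = 10489/2817 ≈ 3.7235)
(-22472 + x)/(-17075 + 8588) - 40182 = (-22472 + 10489/2817)/(-17075 + 8588) - 40182 = -63293135/2817/(-8487) - 40182 = -63293135/2817*(-1/8487) - 40182 = 1543735/583119 - 40182 = -23429343923/583119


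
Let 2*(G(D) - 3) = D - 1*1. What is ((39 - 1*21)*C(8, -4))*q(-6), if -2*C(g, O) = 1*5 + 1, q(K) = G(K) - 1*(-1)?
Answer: -27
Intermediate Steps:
G(D) = 5/2 + D/2 (G(D) = 3 + (D - 1*1)/2 = 3 + (D - 1)/2 = 3 + (-1 + D)/2 = 3 + (-½ + D/2) = 5/2 + D/2)
q(K) = 7/2 + K/2 (q(K) = (5/2 + K/2) - 1*(-1) = (5/2 + K/2) + 1 = 7/2 + K/2)
C(g, O) = -3 (C(g, O) = -(1*5 + 1)/2 = -(5 + 1)/2 = -½*6 = -3)
((39 - 1*21)*C(8, -4))*q(-6) = ((39 - 1*21)*(-3))*(7/2 + (½)*(-6)) = ((39 - 21)*(-3))*(7/2 - 3) = (18*(-3))*(½) = -54*½ = -27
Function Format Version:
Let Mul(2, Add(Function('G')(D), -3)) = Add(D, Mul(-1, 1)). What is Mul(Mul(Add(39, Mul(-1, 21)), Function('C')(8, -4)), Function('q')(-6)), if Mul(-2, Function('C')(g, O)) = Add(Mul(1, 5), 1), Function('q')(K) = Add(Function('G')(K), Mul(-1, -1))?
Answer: -27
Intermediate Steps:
Function('G')(D) = Add(Rational(5, 2), Mul(Rational(1, 2), D)) (Function('G')(D) = Add(3, Mul(Rational(1, 2), Add(D, Mul(-1, 1)))) = Add(3, Mul(Rational(1, 2), Add(D, -1))) = Add(3, Mul(Rational(1, 2), Add(-1, D))) = Add(3, Add(Rational(-1, 2), Mul(Rational(1, 2), D))) = Add(Rational(5, 2), Mul(Rational(1, 2), D)))
Function('q')(K) = Add(Rational(7, 2), Mul(Rational(1, 2), K)) (Function('q')(K) = Add(Add(Rational(5, 2), Mul(Rational(1, 2), K)), Mul(-1, -1)) = Add(Add(Rational(5, 2), Mul(Rational(1, 2), K)), 1) = Add(Rational(7, 2), Mul(Rational(1, 2), K)))
Function('C')(g, O) = -3 (Function('C')(g, O) = Mul(Rational(-1, 2), Add(Mul(1, 5), 1)) = Mul(Rational(-1, 2), Add(5, 1)) = Mul(Rational(-1, 2), 6) = -3)
Mul(Mul(Add(39, Mul(-1, 21)), Function('C')(8, -4)), Function('q')(-6)) = Mul(Mul(Add(39, Mul(-1, 21)), -3), Add(Rational(7, 2), Mul(Rational(1, 2), -6))) = Mul(Mul(Add(39, -21), -3), Add(Rational(7, 2), -3)) = Mul(Mul(18, -3), Rational(1, 2)) = Mul(-54, Rational(1, 2)) = -27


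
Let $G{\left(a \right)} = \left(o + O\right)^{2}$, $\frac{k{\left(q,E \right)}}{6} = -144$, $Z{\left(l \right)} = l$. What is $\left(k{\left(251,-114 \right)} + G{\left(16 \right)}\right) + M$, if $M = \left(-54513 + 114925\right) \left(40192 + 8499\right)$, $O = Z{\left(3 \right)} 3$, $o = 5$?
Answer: $2941520024$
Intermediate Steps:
$O = 9$ ($O = 3 \cdot 3 = 9$)
$k{\left(q,E \right)} = -864$ ($k{\left(q,E \right)} = 6 \left(-144\right) = -864$)
$G{\left(a \right)} = 196$ ($G{\left(a \right)} = \left(5 + 9\right)^{2} = 14^{2} = 196$)
$M = 2941520692$ ($M = 60412 \cdot 48691 = 2941520692$)
$\left(k{\left(251,-114 \right)} + G{\left(16 \right)}\right) + M = \left(-864 + 196\right) + 2941520692 = -668 + 2941520692 = 2941520024$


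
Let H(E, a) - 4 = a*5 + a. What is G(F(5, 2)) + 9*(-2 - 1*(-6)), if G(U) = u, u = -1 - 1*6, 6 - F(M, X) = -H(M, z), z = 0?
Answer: 29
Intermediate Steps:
H(E, a) = 4 + 6*a (H(E, a) = 4 + (a*5 + a) = 4 + (5*a + a) = 4 + 6*a)
F(M, X) = 10 (F(M, X) = 6 - (-1)*(4 + 6*0) = 6 - (-1)*(4 + 0) = 6 - (-1)*4 = 6 - 1*(-4) = 6 + 4 = 10)
u = -7 (u = -1 - 6 = -7)
G(U) = -7
G(F(5, 2)) + 9*(-2 - 1*(-6)) = -7 + 9*(-2 - 1*(-6)) = -7 + 9*(-2 + 6) = -7 + 9*4 = -7 + 36 = 29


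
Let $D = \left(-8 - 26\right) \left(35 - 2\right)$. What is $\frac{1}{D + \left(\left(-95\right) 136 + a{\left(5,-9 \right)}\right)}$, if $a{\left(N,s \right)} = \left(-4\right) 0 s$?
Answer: $- \frac{1}{14042} \approx -7.1215 \cdot 10^{-5}$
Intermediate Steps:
$a{\left(N,s \right)} = 0$ ($a{\left(N,s \right)} = 0 s = 0$)
$D = -1122$ ($D = - 34 \left(35 - 2\right) = \left(-34\right) 33 = -1122$)
$\frac{1}{D + \left(\left(-95\right) 136 + a{\left(5,-9 \right)}\right)} = \frac{1}{-1122 + \left(\left(-95\right) 136 + 0\right)} = \frac{1}{-1122 + \left(-12920 + 0\right)} = \frac{1}{-1122 - 12920} = \frac{1}{-14042} = - \frac{1}{14042}$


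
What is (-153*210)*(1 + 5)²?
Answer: -1156680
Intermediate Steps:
(-153*210)*(1 + 5)² = -32130*6² = -32130*36 = -1156680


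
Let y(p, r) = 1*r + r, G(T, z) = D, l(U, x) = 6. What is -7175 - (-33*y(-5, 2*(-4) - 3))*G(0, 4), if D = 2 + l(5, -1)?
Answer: -12983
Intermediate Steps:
D = 8 (D = 2 + 6 = 8)
G(T, z) = 8
y(p, r) = 2*r (y(p, r) = r + r = 2*r)
-7175 - (-33*y(-5, 2*(-4) - 3))*G(0, 4) = -7175 - (-66*(2*(-4) - 3))*8 = -7175 - (-66*(-8 - 3))*8 = -7175 - (-66*(-11))*8 = -7175 - (-33*(-22))*8 = -7175 - 726*8 = -7175 - 1*5808 = -7175 - 5808 = -12983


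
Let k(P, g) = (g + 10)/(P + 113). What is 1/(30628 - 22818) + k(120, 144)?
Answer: 1202973/1819730 ≈ 0.66107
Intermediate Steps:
k(P, g) = (10 + g)/(113 + P)
1/(30628 - 22818) + k(120, 144) = 1/(30628 - 22818) + (10 + 144)/(113 + 120) = 1/7810 + 154/233 = 1202973/1819730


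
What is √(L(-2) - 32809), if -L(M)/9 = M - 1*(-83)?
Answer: I*√33538 ≈ 183.13*I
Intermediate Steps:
L(M) = -747 - 9*M (L(M) = -9*(M - 1*(-83)) = -9*(M + 83) = -9*(83 + M) = -747 - 9*M)
√(L(-2) - 32809) = √((-747 - 9*(-2)) - 32809) = √((-747 + 18) - 32809) = √(-729 - 32809) = √(-33538) = I*√33538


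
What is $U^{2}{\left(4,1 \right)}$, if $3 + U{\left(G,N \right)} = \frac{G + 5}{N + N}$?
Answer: $\frac{9}{4} \approx 2.25$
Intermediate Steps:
$U{\left(G,N \right)} = -3 + \frac{5 + G}{2 N}$ ($U{\left(G,N \right)} = -3 + \frac{G + 5}{N + N} = -3 + \frac{5 + G}{2 N}$)
$U^{2}{\left(4,1 \right)} = \left(\frac{5 + 4 - 6}{2 \cdot 1}\right)^{2} = \left(\frac{1}{2} \cdot 1 \left(5 + 4 - 6\right)\right)^{2} = \left(\frac{1}{2} \cdot 1 \cdot 3\right)^{2} = \left(\frac{3}{2}\right)^{2} = \frac{9}{4}$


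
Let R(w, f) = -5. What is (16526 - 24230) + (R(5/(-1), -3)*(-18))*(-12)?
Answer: -8784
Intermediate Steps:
(16526 - 24230) + (R(5/(-1), -3)*(-18))*(-12) = (16526 - 24230) - 5*(-18)*(-12) = -7704 + 90*(-12) = -7704 - 1080 = -8784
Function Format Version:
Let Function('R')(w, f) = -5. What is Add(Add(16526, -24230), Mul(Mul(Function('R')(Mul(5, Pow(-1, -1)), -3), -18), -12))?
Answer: -8784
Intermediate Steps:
Add(Add(16526, -24230), Mul(Mul(Function('R')(Mul(5, Pow(-1, -1)), -3), -18), -12)) = Add(Add(16526, -24230), Mul(Mul(-5, -18), -12)) = Add(-7704, Mul(90, -12)) = Add(-7704, -1080) = -8784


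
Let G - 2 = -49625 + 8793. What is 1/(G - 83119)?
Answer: -1/123949 ≈ -8.0678e-6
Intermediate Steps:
G = -40830 (G = 2 + (-49625 + 8793) = 2 - 40832 = -40830)
1/(G - 83119) = 1/(-40830 - 83119) = 1/(-123949) = -1/123949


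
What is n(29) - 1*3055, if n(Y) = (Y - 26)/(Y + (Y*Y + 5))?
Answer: -2673122/875 ≈ -3055.0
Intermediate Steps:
n(Y) = (-26 + Y)/(5 + Y + Y²) (n(Y) = (-26 + Y)/(Y + (Y² + 5)) = (-26 + Y)/(Y + (5 + Y²)) = (-26 + Y)/(5 + Y + Y²))
n(29) - 1*3055 = (-26 + 29)/(5 + 29 + 29²) - 1*3055 = 3/(5 + 29 + 841) - 3055 = 3/875 - 3055 = -2673122/875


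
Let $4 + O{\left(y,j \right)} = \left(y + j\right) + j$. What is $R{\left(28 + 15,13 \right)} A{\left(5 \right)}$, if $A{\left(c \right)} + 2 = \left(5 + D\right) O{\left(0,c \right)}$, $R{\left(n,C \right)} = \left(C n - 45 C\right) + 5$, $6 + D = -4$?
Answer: $672$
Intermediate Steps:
$O{\left(y,j \right)} = -4 + y + 2 j$ ($O{\left(y,j \right)} = -4 + \left(\left(y + j\right) + j\right) = -4 + \left(\left(j + y\right) + j\right) = -4 + \left(y + 2 j\right) = -4 + y + 2 j$)
$D = -10$ ($D = -6 - 4 = -10$)
$R{\left(n,C \right)} = 5 - 45 C + C n$ ($R{\left(n,C \right)} = \left(- 45 C + C n\right) + 5 = 5 - 45 C + C n$)
$A{\left(c \right)} = 18 - 10 c$ ($A{\left(c \right)} = -2 + \left(5 - 10\right) \left(-4 + 0 + 2 c\right) = -2 - 5 \left(-4 + 2 c\right) = -2 - \left(-20 + 10 c\right) = 18 - 10 c$)
$R{\left(28 + 15,13 \right)} A{\left(5 \right)} = \left(5 - 585 + 13 \left(28 + 15\right)\right) \left(18 - 50\right) = \left(5 - 585 + 13 \cdot 43\right) \left(18 - 50\right) = \left(5 - 585 + 559\right) \left(-32\right) = \left(-21\right) \left(-32\right) = 672$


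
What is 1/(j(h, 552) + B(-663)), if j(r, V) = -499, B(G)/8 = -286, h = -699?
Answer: -1/2787 ≈ -0.00035881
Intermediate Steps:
B(G) = -2288 (B(G) = 8*(-286) = -2288)
1/(j(h, 552) + B(-663)) = 1/(-499 - 2288) = 1/(-2787) = -1/2787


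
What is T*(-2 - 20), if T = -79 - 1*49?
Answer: 2816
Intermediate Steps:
T = -128 (T = -79 - 49 = -128)
T*(-2 - 20) = -128*(-2 - 20) = -128*(-22) = 2816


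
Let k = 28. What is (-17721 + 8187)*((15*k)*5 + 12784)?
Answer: -141904056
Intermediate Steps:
(-17721 + 8187)*((15*k)*5 + 12784) = (-17721 + 8187)*((15*28)*5 + 12784) = -9534*(420*5 + 12784) = -9534*(2100 + 12784) = -9534*14884 = -141904056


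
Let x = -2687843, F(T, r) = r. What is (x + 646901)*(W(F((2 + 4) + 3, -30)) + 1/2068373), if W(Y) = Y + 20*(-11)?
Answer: 1055357329800558/2068373 ≈ 5.1024e+8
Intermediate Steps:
W(Y) = -220 + Y (W(Y) = Y - 220 = -220 + Y)
(x + 646901)*(W(F((2 + 4) + 3, -30)) + 1/2068373) = (-2687843 + 646901)*((-220 - 30) + 1/2068373) = -2040942*(-250 + 1/2068373) = -2040942*(-517093249/2068373) = 1055357329800558/2068373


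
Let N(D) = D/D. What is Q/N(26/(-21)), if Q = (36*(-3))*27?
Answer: -2916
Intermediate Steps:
N(D) = 1
Q = -2916 (Q = -108*27 = -2916)
Q/N(26/(-21)) = -2916/1 = -2916*1 = -2916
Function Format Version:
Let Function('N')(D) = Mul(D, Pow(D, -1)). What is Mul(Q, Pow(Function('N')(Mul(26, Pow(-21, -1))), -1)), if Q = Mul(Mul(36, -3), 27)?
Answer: -2916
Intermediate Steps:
Function('N')(D) = 1
Q = -2916 (Q = Mul(-108, 27) = -2916)
Mul(Q, Pow(Function('N')(Mul(26, Pow(-21, -1))), -1)) = Mul(-2916, Pow(1, -1)) = Mul(-2916, 1) = -2916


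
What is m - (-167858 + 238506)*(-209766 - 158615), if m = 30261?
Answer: 26025411149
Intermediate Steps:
m - (-167858 + 238506)*(-209766 - 158615) = 30261 - (-167858 + 238506)*(-209766 - 158615) = 30261 - 70648*(-368381) = 30261 - 1*(-26025380888) = 30261 + 26025380888 = 26025411149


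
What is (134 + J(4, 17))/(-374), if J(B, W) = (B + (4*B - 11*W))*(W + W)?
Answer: 252/17 ≈ 14.824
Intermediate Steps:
J(B, W) = 2*W*(-11*W + 5*B) (J(B, W) = (B + (-11*W + 4*B))*(2*W) = (-11*W + 5*B)*(2*W) = 2*W*(-11*W + 5*B))
(134 + J(4, 17))/(-374) = (134 + 2*17*(-11*17 + 5*4))/(-374) = (134 + 2*17*(-187 + 20))*(-1/374) = (134 + 2*17*(-167))*(-1/374) = (134 - 5678)*(-1/374) = -5544*(-1/374) = 252/17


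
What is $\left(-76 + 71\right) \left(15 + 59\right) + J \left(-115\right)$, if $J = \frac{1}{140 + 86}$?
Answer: $- \frac{83735}{226} \approx -370.51$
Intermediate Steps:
$J = \frac{1}{226} \approx 0.0044248$
$\left(-76 + 71\right) \left(15 + 59\right) + J \left(-115\right) = \left(-76 + 71\right) \left(15 + 59\right) + \frac{1}{226} \left(-115\right) = \left(-5\right) 74 - \frac{115}{226} = -370 - \frac{115}{226} = - \frac{83735}{226}$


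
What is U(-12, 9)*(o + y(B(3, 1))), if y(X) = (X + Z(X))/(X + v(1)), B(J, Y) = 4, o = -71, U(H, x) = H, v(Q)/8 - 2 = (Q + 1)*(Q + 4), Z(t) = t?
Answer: 21276/25 ≈ 851.04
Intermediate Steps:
v(Q) = 16 + 8*(1 + Q)*(4 + Q) (v(Q) = 16 + 8*((Q + 1)*(Q + 4)) = 16 + 8*((1 + Q)*(4 + Q)) = 16 + 8*(1 + Q)*(4 + Q))
y(X) = 2*X/(96 + X) (y(X) = (X + X)/(X + (48 + 8*1² + 40*1)) = (2*X)/(X + (48 + 8*1 + 40)) = (2*X)/(X + (48 + 8 + 40)) = (2*X)/(X + 96) = (2*X)/(96 + X) = 2*X/(96 + X))
U(-12, 9)*(o + y(B(3, 1))) = -12*(-71 + 2*4/(96 + 4)) = -12*(-71 + 2*4/100) = -12*(-71 + 2*4*(1/100)) = -12*(-71 + 2/25) = -12*(-1773/25) = 21276/25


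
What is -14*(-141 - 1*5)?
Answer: 2044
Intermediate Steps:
-14*(-141 - 1*5) = -14*(-141 - 5) = -14*(-146) = 2044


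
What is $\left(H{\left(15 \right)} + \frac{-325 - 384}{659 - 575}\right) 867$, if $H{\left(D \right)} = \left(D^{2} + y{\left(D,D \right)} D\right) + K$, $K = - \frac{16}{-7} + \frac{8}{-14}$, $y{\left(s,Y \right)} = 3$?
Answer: $\frac{6391235}{28} \approx 2.2826 \cdot 10^{5}$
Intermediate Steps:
$K = \frac{12}{7}$ ($K = \left(-16\right) \left(- \frac{1}{7}\right) + 8 \left(- \frac{1}{14}\right) = \frac{16}{7} - \frac{4}{7} = \frac{12}{7} \approx 1.7143$)
$H{\left(D \right)} = \frac{12}{7} + D^{2} + 3 D$ ($H{\left(D \right)} = \left(D^{2} + 3 D\right) + \frac{12}{7} = \frac{12}{7} + D^{2} + 3 D$)
$\left(H{\left(15 \right)} + \frac{-325 - 384}{659 - 575}\right) 867 = \left(\left(\frac{12}{7} + 15^{2} + 3 \cdot 15\right) + \frac{-325 - 384}{659 - 575}\right) 867 = \left(\left(\frac{12}{7} + 225 + 45\right) - \frac{709}{84}\right) 867 = \left(\frac{1902}{7} - \frac{709}{84}\right) 867 = \frac{22115}{84} \cdot 867 = \frac{6391235}{28}$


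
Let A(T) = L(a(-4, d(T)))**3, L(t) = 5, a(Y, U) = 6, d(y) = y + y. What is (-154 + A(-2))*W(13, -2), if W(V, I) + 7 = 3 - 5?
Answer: 261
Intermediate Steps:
d(y) = 2*y
W(V, I) = -9 (W(V, I) = -7 + (3 - 5) = -7 - 2 = -9)
A(T) = 125 (A(T) = 5**3 = 125)
(-154 + A(-2))*W(13, -2) = (-154 + 125)*(-9) = -29*(-9) = 261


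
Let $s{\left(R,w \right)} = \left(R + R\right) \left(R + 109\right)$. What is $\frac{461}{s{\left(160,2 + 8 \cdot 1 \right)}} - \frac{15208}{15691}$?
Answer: $- \frac{1301871089}{1350681280} \approx -0.96386$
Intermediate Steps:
$s{\left(R,w \right)} = 2 R \left(109 + R\right)$
$\frac{461}{s{\left(160,2 + 8 \cdot 1 \right)}} - \frac{15208}{15691} = \frac{461}{2 \cdot 160 \left(109 + 160\right)} - \frac{15208}{15691} = \frac{461}{2 \cdot 160 \cdot 269} - \frac{15208}{15691} = \frac{461}{86080} - \frac{15208}{15691} = - \frac{1301871089}{1350681280}$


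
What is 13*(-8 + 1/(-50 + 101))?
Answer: -5291/51 ≈ -103.75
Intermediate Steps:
13*(-8 + 1/(-50 + 101)) = 13*(-8 + 1/51) = 13*(-407/51) = -5291/51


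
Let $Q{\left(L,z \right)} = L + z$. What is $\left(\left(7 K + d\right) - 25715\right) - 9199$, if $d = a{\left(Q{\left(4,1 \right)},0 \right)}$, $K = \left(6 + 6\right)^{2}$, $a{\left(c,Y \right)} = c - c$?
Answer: $-33906$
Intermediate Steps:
$a{\left(c,Y \right)} = 0$
$K = 144$ ($K = 12^{2} = 144$)
$d = 0$
$\left(\left(7 K + d\right) - 25715\right) - 9199 = \left(\left(7 \cdot 144 + 0\right) - 25715\right) - 9199 = \left(\left(1008 + 0\right) - 25715\right) - 9199 = \left(1008 - 25715\right) - 9199 = -24707 - 9199 = -33906$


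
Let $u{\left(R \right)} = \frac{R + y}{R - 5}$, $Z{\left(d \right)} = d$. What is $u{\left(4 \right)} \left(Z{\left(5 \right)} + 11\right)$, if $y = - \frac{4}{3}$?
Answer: $- \frac{128}{3} \approx -42.667$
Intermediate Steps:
$y = - \frac{4}{3}$ ($y = \left(-4\right) \frac{1}{3} = - \frac{4}{3} \approx -1.3333$)
$u{\left(R \right)} = \frac{- \frac{4}{3} + R}{-5 + R}$ ($u{\left(R \right)} = \frac{R - \frac{4}{3}}{R - 5} = \frac{- \frac{4}{3} + R}{-5 + R}$)
$u{\left(4 \right)} \left(Z{\left(5 \right)} + 11\right) = \frac{- \frac{4}{3} + 4}{-5 + 4} \left(5 + 11\right) = \frac{1}{-1} \cdot \frac{8}{3} \cdot 16 = \left(-1\right) \frac{8}{3} \cdot 16 = \left(- \frac{8}{3}\right) 16 = - \frac{128}{3}$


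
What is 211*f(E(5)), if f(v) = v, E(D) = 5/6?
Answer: 1055/6 ≈ 175.83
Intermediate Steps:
E(D) = 5/6 (E(D) = 5*(1/6) = 5/6)
211*f(E(5)) = 211*(5/6) = 1055/6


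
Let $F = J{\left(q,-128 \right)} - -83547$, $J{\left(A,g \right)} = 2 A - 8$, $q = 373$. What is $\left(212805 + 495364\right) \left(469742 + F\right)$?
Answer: $392344746563$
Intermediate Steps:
$J{\left(A,g \right)} = -8 + 2 A$
$F = 84285$ ($F = \left(-8 + 2 \cdot 373\right) - -83547 = \left(-8 + 746\right) + 83547 = 738 + 83547 = 84285$)
$\left(212805 + 495364\right) \left(469742 + F\right) = \left(212805 + 495364\right) \left(469742 + 84285\right) = 708169 \cdot 554027 = 392344746563$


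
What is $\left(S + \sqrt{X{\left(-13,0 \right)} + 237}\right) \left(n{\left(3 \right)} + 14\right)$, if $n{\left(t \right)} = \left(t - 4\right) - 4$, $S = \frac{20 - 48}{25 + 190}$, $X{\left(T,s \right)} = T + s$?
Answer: $- \frac{252}{215} + 36 \sqrt{14} \approx 133.53$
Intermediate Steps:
$S = - \frac{28}{215} \approx -0.13023$
$n{\left(t \right)} = -8 + t$ ($n{\left(t \right)} = \left(-4 + t\right) - 4 = -8 + t$)
$\left(S + \sqrt{X{\left(-13,0 \right)} + 237}\right) \left(n{\left(3 \right)} + 14\right) = \left(- \frac{28}{215} + \sqrt{\left(-13 + 0\right) + 237}\right) \left(\left(-8 + 3\right) + 14\right) = \left(- \frac{28}{215} + \sqrt{-13 + 237}\right) \left(-5 + 14\right) = \left(- \frac{28}{215} + \sqrt{224}\right) 9 = \left(- \frac{28}{215} + 4 \sqrt{14}\right) 9 = - \frac{252}{215} + 36 \sqrt{14}$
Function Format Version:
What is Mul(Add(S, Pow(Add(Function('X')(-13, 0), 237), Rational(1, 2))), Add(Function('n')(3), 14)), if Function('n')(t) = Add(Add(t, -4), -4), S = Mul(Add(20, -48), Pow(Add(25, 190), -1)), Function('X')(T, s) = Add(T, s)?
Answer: Add(Rational(-252, 215), Mul(36, Pow(14, Rational(1, 2)))) ≈ 133.53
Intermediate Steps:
S = Rational(-28, 215) (S = Mul(-28, Pow(215, -1)) = Mul(-28, Rational(1, 215)) = Rational(-28, 215) ≈ -0.13023)
Function('n')(t) = Add(-8, t) (Function('n')(t) = Add(Add(-4, t), -4) = Add(-8, t))
Mul(Add(S, Pow(Add(Function('X')(-13, 0), 237), Rational(1, 2))), Add(Function('n')(3), 14)) = Mul(Add(Rational(-28, 215), Pow(Add(Add(-13, 0), 237), Rational(1, 2))), Add(Add(-8, 3), 14)) = Mul(Add(Rational(-28, 215), Pow(Add(-13, 237), Rational(1, 2))), Add(-5, 14)) = Mul(Add(Rational(-28, 215), Pow(224, Rational(1, 2))), 9) = Mul(Add(Rational(-28, 215), Mul(4, Pow(14, Rational(1, 2)))), 9) = Add(Rational(-252, 215), Mul(36, Pow(14, Rational(1, 2))))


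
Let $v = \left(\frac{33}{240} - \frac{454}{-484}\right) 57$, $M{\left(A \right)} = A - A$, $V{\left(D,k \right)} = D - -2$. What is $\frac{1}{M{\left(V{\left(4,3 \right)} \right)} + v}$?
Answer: $\frac{9680}{593427} \approx 0.016312$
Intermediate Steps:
$V{\left(D,k \right)} = 2 + D$ ($V{\left(D,k \right)} = D + 2 = 2 + D$)
$M{\left(A \right)} = 0$
$v = \frac{593427}{9680}$ ($v = \left(33 \cdot \frac{1}{240} - - \frac{227}{242}\right) 57 = \left(\frac{11}{80} + \frac{227}{242}\right) 57 = \frac{10411}{9680} \cdot 57 = \frac{593427}{9680} \approx 61.304$)
$\frac{1}{M{\left(V{\left(4,3 \right)} \right)} + v} = \frac{1}{0 + \frac{593427}{9680}} = \frac{1}{\frac{593427}{9680}} = \frac{9680}{593427}$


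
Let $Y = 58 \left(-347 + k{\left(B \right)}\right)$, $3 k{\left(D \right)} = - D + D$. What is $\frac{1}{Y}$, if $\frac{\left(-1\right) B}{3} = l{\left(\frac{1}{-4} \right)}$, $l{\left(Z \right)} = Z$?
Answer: $- \frac{1}{20126} \approx -4.9687 \cdot 10^{-5}$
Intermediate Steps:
$B = \frac{3}{4}$ ($B = - \frac{3}{-4} = \left(-3\right) \left(- \frac{1}{4}\right) = \frac{3}{4} \approx 0.75$)
$k{\left(D \right)} = 0$ ($k{\left(D \right)} = \frac{- D + D}{3} = \frac{1}{3} \cdot 0 = 0$)
$Y = -20126$ ($Y = 58 \left(-347 + 0\right) = 58 \left(-347\right) = -20126$)
$\frac{1}{Y} = \frac{1}{-20126} = - \frac{1}{20126}$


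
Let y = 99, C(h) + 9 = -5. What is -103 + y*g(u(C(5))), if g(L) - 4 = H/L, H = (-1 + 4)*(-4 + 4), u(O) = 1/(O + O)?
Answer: 293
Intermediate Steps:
C(h) = -14 (C(h) = -9 - 5 = -14)
u(O) = 1/(2*O)
H = 0 (H = 3*0 = 0)
g(L) = 4 (g(L) = 4 + 0/L = 4 + 0 = 4)
-103 + y*g(u(C(5))) = -103 + 99*4 = -103 + 396 = 293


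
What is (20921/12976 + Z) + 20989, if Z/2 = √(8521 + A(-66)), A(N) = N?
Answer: 272374185/12976 + 2*√8455 ≈ 21175.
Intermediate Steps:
Z = 2*√8455 (Z = 2*√(8521 - 66) = 2*√8455 ≈ 183.90)
(20921/12976 + Z) + 20989 = (20921/12976 + 2*√8455) + 20989 = 272374185/12976 + 2*√8455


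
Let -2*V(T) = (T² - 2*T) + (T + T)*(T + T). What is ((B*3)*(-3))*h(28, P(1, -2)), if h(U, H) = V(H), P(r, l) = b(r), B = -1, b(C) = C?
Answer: -27/2 ≈ -13.500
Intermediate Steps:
P(r, l) = r
V(T) = T - 5*T²/2 (V(T) = -((T² - 2*T) + (T + T)*(T + T))/2 = -((T² - 2*T) + (2*T)*(2*T))/2 = -((T² - 2*T) + 4*T²)/2 = -(-2*T + 5*T²)/2 = T - 5*T²/2)
h(U, H) = H*(2 - 5*H)/2
((B*3)*(-3))*h(28, P(1, -2)) = (-1*3*(-3))*((½)*1*(2 - 5*1)) = (-3*(-3))*((½)*1*(2 - 5)) = 9*((½)*1*(-3)) = 9*(-3/2) = -27/2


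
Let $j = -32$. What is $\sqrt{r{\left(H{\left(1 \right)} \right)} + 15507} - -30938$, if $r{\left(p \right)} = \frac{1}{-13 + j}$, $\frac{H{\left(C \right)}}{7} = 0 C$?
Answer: $30938 + \frac{\sqrt{3489070}}{15} \approx 31063.0$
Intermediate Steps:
$H{\left(C \right)} = 0$ ($H{\left(C \right)} = 7 \cdot 0 C = 7 \cdot 0 = 0$)
$r{\left(p \right)} = - \frac{1}{45}$ ($r{\left(p \right)} = \frac{1}{-13 - 32} = \frac{1}{-45} = - \frac{1}{45}$)
$\sqrt{r{\left(H{\left(1 \right)} \right)} + 15507} - -30938 = \sqrt{- \frac{1}{45} + 15507} - -30938 = \sqrt{\frac{697814}{45}} + 30938 = \frac{\sqrt{3489070}}{15} + 30938 = 30938 + \frac{\sqrt{3489070}}{15}$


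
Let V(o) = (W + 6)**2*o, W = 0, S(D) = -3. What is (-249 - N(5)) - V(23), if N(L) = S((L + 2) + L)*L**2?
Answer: -1002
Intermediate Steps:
N(L) = -3*L**2
V(o) = 36*o (V(o) = (0 + 6)**2*o = 6**2*o = 36*o)
(-249 - N(5)) - V(23) = (-249 - (-3)*5**2) - 36*23 = (-249 - (-3)*25) - 1*828 = (-249 - 1*(-75)) - 828 = (-249 + 75) - 828 = -174 - 828 = -1002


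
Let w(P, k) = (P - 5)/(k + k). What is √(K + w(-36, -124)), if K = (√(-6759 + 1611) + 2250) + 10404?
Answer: √(194570446 + 92256*I*√143)/124 ≈ 112.49 + 0.31891*I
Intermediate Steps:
w(P, k) = (-5 + P)/(2*k) (w(P, k) = (-5 + P)/((2*k)) = (-5 + P)*(1/(2*k)) = (-5 + P)/(2*k))
K = 12654 + 6*I*√143 (K = (√(-5148) + 2250) + 10404 = (6*I*√143 + 2250) + 10404 = (2250 + 6*I*√143) + 10404 = 12654 + 6*I*√143 ≈ 12654.0 + 71.75*I)
√(K + w(-36, -124)) = √((12654 + 6*I*√143) + (½)*(-5 - 36)/(-124)) = √((12654 + 6*I*√143) + (½)*(-1/124)*(-41)) = √((12654 + 6*I*√143) + 41/248) = √(3138233/248 + 6*I*√143)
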